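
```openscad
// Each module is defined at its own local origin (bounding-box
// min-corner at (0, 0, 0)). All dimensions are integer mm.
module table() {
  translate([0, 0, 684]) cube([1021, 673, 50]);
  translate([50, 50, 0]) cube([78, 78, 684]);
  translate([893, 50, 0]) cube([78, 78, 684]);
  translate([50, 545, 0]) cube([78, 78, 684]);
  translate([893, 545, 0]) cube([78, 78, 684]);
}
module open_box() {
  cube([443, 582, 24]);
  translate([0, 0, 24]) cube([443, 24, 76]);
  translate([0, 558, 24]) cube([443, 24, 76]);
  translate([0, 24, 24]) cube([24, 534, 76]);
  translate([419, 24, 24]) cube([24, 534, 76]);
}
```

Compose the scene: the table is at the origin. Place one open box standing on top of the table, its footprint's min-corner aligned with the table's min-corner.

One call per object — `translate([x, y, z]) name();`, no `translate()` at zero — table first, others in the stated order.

table();
translate([0, 0, 734]) open_box();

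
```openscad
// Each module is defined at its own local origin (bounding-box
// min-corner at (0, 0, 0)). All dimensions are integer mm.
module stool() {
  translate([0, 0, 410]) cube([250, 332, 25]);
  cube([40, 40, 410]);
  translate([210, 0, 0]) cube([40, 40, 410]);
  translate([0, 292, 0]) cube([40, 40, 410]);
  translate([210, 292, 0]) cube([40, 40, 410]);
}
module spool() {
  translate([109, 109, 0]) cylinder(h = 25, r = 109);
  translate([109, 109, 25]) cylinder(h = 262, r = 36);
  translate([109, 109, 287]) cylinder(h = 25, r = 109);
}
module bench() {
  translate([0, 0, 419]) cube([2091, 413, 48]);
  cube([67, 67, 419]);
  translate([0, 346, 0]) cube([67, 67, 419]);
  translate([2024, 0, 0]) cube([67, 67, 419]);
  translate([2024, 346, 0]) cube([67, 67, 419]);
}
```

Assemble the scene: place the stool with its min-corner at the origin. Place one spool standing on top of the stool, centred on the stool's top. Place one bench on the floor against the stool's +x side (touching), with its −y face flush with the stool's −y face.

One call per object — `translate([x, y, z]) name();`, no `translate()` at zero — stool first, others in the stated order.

stool();
translate([16, 57, 435]) spool();
translate([250, 0, 0]) bench();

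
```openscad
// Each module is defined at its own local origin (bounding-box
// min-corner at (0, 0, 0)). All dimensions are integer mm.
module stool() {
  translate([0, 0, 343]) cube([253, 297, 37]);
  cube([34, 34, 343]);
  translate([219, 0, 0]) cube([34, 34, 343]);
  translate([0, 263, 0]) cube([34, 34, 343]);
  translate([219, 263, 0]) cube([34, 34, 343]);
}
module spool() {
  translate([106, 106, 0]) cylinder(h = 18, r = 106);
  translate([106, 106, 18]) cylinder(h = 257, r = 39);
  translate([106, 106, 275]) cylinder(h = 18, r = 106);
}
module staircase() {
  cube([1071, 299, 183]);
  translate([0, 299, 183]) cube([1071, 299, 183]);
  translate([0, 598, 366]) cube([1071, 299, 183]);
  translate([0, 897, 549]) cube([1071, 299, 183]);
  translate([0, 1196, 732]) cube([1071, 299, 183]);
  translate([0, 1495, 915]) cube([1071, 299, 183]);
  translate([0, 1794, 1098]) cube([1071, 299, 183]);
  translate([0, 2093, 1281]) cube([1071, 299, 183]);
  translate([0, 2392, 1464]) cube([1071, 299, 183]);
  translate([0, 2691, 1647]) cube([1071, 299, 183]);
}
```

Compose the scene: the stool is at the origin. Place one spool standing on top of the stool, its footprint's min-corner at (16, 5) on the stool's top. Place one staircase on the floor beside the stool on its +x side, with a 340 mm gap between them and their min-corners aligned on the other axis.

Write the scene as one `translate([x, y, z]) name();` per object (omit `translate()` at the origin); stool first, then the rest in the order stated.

stool();
translate([16, 5, 380]) spool();
translate([593, 0, 0]) staircase();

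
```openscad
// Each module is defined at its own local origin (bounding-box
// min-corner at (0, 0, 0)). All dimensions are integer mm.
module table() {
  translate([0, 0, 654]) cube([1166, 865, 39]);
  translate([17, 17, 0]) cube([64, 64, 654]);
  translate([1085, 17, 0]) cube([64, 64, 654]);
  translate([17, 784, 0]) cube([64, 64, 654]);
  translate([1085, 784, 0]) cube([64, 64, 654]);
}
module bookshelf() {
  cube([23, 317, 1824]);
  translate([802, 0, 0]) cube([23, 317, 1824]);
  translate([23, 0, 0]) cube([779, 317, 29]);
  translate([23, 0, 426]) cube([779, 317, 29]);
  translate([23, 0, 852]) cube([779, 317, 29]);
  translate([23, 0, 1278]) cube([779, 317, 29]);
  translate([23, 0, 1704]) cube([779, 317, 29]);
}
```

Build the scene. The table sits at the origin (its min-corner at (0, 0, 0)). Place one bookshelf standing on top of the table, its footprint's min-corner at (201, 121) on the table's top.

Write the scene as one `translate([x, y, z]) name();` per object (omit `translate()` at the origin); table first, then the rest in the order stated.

table();
translate([201, 121, 693]) bookshelf();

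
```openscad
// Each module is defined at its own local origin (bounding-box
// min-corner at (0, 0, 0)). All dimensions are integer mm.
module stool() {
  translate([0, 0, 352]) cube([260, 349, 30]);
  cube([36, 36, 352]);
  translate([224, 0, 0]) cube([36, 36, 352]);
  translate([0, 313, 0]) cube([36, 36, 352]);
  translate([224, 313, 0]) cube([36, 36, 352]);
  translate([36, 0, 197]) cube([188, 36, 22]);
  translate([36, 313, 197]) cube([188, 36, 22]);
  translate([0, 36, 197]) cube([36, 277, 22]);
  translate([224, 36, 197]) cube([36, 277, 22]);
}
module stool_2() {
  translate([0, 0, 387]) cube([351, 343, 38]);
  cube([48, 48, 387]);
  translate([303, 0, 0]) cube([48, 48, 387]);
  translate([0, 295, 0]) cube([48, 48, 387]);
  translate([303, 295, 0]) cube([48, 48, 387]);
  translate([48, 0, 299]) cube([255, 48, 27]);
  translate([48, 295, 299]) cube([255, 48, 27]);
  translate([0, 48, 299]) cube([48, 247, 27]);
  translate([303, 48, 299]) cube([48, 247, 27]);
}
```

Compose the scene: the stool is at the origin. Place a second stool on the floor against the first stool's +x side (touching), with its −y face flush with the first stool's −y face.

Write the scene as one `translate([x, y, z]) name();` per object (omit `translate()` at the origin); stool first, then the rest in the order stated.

stool();
translate([260, 0, 0]) stool_2();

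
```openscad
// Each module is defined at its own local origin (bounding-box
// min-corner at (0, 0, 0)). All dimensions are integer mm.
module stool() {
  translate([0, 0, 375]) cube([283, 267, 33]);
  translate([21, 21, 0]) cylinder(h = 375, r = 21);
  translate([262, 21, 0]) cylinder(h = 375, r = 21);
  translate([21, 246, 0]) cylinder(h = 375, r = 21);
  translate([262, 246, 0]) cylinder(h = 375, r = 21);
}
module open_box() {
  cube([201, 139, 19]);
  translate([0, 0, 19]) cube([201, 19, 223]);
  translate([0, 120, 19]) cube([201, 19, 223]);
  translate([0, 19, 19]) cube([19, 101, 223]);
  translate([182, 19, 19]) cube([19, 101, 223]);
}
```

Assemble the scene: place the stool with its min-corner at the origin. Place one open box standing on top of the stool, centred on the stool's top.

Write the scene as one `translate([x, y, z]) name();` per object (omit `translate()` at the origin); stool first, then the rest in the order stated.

stool();
translate([41, 64, 408]) open_box();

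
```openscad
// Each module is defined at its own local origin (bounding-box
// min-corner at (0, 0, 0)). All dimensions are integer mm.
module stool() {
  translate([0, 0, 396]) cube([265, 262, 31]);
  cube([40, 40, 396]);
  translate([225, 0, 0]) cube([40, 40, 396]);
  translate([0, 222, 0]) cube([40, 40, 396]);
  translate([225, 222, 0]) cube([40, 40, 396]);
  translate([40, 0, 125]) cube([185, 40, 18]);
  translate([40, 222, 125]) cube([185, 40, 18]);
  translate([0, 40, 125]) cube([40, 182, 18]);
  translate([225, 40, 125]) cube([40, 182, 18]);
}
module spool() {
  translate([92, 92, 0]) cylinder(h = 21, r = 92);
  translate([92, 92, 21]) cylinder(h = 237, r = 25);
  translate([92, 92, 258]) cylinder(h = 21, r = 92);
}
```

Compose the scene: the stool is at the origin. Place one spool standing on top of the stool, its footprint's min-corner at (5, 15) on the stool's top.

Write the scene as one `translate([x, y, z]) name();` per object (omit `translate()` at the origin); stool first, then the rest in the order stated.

stool();
translate([5, 15, 427]) spool();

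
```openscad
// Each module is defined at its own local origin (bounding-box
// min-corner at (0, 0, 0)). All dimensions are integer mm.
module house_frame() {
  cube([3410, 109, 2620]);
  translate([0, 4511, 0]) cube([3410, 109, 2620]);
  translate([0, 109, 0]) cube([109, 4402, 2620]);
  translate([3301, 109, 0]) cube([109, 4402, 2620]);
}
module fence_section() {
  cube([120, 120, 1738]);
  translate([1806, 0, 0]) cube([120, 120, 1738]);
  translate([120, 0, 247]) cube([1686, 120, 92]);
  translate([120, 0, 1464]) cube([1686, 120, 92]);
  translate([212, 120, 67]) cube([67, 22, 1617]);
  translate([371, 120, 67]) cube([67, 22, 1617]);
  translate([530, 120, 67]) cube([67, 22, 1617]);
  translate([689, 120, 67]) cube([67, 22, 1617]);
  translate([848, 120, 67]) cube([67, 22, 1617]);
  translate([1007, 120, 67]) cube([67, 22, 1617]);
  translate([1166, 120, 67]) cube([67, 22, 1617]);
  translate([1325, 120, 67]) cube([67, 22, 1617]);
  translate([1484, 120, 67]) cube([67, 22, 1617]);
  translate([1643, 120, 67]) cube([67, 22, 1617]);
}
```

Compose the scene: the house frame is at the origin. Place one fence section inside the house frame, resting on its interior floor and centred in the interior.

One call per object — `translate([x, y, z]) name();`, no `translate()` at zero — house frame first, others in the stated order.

house_frame();
translate([742, 2239, 0]) fence_section();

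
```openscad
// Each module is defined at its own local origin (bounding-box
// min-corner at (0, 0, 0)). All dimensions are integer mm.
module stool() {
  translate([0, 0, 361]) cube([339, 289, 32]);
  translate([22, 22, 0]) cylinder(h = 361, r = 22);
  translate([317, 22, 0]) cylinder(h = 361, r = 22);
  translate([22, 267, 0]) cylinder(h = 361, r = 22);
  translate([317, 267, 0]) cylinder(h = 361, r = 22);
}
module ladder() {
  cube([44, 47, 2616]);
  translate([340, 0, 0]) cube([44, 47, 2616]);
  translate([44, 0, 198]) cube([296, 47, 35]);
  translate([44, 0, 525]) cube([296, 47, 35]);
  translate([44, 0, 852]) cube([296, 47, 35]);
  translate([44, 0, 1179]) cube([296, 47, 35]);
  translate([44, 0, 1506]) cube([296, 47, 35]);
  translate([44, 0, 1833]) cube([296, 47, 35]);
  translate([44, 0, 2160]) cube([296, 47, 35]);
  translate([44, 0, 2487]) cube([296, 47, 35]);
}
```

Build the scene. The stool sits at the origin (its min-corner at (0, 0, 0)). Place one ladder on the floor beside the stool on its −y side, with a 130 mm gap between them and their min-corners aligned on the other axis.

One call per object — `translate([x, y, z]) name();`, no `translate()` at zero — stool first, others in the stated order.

stool();
translate([0, -177, 0]) ladder();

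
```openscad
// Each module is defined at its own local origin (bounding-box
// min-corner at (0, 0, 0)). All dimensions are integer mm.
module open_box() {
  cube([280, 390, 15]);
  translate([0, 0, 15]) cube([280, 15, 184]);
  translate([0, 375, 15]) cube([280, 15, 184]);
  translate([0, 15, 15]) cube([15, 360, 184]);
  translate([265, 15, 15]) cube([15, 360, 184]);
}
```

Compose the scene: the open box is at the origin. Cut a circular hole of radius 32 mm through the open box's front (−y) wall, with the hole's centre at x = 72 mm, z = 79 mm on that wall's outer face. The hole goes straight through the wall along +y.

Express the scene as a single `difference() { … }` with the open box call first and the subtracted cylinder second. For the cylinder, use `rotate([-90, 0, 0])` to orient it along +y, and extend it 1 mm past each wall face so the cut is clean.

difference() {
  open_box();
  translate([72, -1, 79]) rotate([-90, 0, 0]) cylinder(h = 17, r = 32);
}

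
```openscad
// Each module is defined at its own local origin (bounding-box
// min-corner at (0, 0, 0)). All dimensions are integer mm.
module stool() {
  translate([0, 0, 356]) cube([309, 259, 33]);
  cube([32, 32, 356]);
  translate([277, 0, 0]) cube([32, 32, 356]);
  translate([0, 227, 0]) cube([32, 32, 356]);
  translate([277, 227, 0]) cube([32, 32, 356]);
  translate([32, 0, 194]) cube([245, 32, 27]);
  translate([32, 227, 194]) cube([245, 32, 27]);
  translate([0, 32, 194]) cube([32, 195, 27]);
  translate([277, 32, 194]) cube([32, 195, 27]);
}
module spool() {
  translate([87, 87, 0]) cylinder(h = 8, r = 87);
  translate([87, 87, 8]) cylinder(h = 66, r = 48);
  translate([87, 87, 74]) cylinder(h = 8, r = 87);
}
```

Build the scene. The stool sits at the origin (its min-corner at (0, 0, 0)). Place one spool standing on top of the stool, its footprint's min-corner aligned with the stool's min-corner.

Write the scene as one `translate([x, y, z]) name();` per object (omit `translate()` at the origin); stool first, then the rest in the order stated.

stool();
translate([0, 0, 389]) spool();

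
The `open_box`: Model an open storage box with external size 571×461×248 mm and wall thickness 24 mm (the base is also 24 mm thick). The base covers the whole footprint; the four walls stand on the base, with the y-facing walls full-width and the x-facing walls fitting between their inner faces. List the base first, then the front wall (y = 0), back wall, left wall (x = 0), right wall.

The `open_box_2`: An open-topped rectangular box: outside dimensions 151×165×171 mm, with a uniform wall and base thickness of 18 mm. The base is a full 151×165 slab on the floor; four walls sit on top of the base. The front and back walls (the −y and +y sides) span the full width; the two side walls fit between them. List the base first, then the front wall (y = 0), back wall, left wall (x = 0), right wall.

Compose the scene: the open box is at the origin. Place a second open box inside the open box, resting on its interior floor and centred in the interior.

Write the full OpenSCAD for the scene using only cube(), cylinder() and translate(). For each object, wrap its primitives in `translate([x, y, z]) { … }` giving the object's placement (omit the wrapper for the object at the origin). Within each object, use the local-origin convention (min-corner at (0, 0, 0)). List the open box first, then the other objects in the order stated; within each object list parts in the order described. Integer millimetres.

cube([571, 461, 24]);
translate([0, 0, 24]) cube([571, 24, 224]);
translate([0, 437, 24]) cube([571, 24, 224]);
translate([0, 24, 24]) cube([24, 413, 224]);
translate([547, 24, 24]) cube([24, 413, 224]);
translate([210, 148, 24]) {
  cube([151, 165, 18]);
  translate([0, 0, 18]) cube([151, 18, 153]);
  translate([0, 147, 18]) cube([151, 18, 153]);
  translate([0, 18, 18]) cube([18, 129, 153]);
  translate([133, 18, 18]) cube([18, 129, 153]);
}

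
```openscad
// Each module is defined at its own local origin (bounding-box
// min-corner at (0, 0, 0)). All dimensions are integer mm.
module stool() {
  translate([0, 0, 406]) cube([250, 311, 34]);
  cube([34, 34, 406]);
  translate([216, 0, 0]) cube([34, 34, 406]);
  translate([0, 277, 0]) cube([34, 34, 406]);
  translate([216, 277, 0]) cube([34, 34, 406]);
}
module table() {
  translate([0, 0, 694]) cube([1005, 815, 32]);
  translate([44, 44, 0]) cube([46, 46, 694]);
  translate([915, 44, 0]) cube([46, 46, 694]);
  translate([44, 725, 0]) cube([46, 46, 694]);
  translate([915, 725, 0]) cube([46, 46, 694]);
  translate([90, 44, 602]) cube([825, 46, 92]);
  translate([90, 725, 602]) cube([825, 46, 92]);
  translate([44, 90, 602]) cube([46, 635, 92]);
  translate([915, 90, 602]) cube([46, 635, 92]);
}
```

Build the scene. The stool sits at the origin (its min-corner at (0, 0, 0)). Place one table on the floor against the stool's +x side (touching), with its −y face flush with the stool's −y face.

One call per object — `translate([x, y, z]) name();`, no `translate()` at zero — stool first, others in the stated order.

stool();
translate([250, 0, 0]) table();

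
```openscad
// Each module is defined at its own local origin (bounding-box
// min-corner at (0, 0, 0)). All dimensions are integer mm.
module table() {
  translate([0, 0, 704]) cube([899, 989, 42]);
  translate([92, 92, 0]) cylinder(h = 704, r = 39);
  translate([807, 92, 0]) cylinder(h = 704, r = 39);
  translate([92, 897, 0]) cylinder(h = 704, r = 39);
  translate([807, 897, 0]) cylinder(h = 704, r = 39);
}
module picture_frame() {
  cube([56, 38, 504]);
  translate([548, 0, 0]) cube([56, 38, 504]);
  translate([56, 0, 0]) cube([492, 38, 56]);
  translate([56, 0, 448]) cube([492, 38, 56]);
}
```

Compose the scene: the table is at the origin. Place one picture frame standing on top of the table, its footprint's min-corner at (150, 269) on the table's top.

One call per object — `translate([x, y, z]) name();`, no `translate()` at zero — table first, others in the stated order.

table();
translate([150, 269, 746]) picture_frame();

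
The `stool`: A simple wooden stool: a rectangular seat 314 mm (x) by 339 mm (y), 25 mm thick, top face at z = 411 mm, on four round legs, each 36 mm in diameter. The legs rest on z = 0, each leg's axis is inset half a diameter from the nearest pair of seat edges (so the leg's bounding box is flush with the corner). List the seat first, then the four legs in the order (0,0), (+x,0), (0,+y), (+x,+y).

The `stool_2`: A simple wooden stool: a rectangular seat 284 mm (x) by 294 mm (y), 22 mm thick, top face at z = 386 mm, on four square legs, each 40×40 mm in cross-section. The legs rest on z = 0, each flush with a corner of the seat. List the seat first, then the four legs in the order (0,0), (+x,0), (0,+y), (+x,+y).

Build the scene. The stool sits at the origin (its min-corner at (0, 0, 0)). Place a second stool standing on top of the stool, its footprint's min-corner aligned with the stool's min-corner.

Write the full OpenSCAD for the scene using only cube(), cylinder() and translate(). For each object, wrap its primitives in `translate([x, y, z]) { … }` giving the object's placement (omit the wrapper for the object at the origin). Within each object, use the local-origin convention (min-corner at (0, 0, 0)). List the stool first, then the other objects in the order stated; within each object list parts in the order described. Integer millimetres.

translate([0, 0, 386]) cube([314, 339, 25]);
translate([18, 18, 0]) cylinder(h = 386, r = 18);
translate([296, 18, 0]) cylinder(h = 386, r = 18);
translate([18, 321, 0]) cylinder(h = 386, r = 18);
translate([296, 321, 0]) cylinder(h = 386, r = 18);
translate([0, 0, 411]) {
  translate([0, 0, 364]) cube([284, 294, 22]);
  cube([40, 40, 364]);
  translate([244, 0, 0]) cube([40, 40, 364]);
  translate([0, 254, 0]) cube([40, 40, 364]);
  translate([244, 254, 0]) cube([40, 40, 364]);
}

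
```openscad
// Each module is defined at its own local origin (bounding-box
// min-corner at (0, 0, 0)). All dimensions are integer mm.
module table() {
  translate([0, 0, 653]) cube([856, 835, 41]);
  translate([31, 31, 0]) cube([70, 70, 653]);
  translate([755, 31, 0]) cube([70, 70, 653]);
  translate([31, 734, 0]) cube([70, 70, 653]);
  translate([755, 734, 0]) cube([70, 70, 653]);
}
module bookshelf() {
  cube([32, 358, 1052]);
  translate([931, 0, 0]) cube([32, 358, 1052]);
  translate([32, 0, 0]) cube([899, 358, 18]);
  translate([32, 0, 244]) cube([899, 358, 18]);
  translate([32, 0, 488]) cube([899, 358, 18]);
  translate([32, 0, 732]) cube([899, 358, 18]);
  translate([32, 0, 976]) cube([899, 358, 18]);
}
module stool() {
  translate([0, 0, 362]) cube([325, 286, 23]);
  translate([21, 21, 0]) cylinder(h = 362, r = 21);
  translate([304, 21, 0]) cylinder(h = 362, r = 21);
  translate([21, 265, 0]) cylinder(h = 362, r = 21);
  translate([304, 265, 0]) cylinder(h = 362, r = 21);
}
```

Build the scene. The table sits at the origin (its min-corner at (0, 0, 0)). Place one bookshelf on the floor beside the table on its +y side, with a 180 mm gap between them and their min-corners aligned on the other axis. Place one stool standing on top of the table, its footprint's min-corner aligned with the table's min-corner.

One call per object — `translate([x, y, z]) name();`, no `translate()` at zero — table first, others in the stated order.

table();
translate([0, 1015, 0]) bookshelf();
translate([0, 0, 694]) stool();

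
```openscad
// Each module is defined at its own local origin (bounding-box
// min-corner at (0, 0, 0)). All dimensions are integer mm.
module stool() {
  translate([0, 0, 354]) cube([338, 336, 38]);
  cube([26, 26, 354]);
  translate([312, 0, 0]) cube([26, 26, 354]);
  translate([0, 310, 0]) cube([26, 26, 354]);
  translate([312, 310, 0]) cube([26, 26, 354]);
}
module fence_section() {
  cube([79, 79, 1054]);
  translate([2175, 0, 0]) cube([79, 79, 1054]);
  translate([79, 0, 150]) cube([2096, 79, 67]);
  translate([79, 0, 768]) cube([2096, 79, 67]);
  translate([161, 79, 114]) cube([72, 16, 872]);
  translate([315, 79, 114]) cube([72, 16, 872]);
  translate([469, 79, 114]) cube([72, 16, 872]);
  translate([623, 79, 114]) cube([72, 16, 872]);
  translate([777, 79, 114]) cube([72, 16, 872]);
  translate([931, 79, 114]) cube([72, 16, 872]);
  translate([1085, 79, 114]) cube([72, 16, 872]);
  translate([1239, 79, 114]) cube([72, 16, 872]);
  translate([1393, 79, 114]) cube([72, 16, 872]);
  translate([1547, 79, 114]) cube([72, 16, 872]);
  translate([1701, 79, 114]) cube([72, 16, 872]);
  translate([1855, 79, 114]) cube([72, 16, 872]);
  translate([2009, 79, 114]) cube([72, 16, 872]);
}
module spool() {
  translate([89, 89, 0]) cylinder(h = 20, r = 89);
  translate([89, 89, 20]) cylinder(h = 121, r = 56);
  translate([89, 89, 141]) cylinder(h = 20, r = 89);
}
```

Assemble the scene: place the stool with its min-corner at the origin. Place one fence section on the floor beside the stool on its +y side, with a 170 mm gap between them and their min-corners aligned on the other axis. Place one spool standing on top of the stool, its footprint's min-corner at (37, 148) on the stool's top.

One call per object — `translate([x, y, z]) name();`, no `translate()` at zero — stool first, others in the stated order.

stool();
translate([0, 506, 0]) fence_section();
translate([37, 148, 392]) spool();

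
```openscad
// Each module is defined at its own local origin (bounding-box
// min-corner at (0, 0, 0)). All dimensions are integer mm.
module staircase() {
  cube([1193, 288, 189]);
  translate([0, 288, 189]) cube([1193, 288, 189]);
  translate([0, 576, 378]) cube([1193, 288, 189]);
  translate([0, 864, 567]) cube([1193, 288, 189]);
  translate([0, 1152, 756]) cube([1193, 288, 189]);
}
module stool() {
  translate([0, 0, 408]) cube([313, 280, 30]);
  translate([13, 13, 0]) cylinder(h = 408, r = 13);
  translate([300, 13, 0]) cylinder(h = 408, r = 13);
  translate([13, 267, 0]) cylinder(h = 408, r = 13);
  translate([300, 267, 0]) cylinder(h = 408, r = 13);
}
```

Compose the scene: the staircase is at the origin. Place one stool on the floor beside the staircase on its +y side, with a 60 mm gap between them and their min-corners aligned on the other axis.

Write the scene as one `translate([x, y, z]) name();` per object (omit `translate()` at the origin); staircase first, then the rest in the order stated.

staircase();
translate([0, 1500, 0]) stool();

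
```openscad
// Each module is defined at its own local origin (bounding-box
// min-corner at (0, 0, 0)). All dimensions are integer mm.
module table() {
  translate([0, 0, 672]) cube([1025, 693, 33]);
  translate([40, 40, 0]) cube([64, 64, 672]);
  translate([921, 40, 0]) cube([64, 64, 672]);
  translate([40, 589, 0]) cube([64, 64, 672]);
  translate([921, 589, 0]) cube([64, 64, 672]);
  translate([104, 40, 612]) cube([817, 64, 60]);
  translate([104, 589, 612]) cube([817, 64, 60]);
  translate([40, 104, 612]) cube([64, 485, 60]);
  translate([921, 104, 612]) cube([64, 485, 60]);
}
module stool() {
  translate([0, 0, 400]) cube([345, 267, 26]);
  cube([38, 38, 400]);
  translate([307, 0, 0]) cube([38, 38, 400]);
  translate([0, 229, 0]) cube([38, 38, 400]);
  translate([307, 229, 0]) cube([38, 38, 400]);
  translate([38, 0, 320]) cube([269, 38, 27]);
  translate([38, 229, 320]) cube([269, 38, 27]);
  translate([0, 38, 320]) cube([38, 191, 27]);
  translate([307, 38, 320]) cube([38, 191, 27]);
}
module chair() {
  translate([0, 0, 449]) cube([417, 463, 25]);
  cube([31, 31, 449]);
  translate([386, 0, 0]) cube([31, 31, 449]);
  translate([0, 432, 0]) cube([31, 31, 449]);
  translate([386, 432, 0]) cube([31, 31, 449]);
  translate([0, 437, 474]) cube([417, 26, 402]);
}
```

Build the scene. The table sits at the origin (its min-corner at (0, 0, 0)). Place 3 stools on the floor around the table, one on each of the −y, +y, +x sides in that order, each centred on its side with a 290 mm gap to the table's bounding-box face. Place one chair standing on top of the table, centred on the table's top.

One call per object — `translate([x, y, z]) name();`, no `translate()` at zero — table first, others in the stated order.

table();
translate([340, -557, 0]) stool();
translate([340, 983, 0]) stool();
translate([1315, 213, 0]) stool();
translate([304, 115, 705]) chair();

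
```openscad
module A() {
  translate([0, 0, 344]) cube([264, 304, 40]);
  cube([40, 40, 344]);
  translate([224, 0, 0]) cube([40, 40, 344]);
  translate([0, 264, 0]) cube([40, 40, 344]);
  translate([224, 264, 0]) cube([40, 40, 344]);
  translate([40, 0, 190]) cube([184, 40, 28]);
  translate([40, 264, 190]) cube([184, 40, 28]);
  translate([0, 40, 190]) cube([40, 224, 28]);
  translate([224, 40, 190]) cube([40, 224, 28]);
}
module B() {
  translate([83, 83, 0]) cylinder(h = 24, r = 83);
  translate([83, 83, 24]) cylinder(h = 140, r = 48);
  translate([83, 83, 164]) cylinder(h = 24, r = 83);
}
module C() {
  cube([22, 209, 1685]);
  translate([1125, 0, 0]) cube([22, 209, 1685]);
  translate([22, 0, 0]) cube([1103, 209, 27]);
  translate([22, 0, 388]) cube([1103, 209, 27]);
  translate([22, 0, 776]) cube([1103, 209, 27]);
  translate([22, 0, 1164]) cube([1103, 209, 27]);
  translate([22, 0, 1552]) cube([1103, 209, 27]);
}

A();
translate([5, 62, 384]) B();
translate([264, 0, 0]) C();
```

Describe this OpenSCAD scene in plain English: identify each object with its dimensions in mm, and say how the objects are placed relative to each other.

A is a four-legged stool. The seat is 264×304 mm, 40 mm thick, top at z = 384 mm. It stands on four square legs, each 40×40 mm in cross-section, from z = 0 to the seat underside, each flush with a corner of the seat. Four stretchers, 40 mm wide and 28 mm tall, connect adjacent legs with their undersides at z = 190 mm, each running between the inner faces of the legs it joins and aligned with the legs' outer faces on the other axis.

B is a spool: two coaxial disc flanges of radius 83 mm and thickness 24 mm, joined by a core cylinder of radius 48 mm and height 140 mm. The lower flange rests on z = 0 and the three cylinders share a vertical axis.

C is a bookshelf 1147 mm wide overall, 209 mm deep and 1685 mm tall. The two sides are 22 mm thick vertical panels. 5 horizontal shelves of 27 mm thickness span between the inner faces of the sides; the lowest shelf sits on the floor and shelves are stacked with a clear vertical gap of 361 mm between each pair.

The spool is on top of the stool. The bookshelf is against the stool's +x side, with their −y faces flush.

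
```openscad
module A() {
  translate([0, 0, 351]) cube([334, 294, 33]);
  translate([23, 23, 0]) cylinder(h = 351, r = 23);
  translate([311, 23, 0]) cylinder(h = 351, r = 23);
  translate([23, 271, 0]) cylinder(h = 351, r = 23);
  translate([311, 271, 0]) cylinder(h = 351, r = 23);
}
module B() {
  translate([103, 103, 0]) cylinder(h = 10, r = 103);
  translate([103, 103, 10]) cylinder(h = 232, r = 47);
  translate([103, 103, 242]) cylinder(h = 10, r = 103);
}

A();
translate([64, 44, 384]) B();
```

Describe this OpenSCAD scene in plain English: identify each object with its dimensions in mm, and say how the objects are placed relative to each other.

A is a simple wooden stool: a rectangular seat 334 mm (x) by 294 mm (y), 33 mm thick, top face at z = 384 mm, on four round legs, each 46 mm in diameter. The legs rest on z = 0, each leg's axis is inset half a diameter from the nearest pair of seat edges (so the leg's bounding box is flush with the corner).

B is a spool: two coaxial disc flanges of radius 103 mm and thickness 10 mm, joined by a core cylinder of radius 47 mm and height 232 mm. The lower flange rests on z = 0 and the three cylinders share a vertical axis.

The spool is on top of the stool, centred.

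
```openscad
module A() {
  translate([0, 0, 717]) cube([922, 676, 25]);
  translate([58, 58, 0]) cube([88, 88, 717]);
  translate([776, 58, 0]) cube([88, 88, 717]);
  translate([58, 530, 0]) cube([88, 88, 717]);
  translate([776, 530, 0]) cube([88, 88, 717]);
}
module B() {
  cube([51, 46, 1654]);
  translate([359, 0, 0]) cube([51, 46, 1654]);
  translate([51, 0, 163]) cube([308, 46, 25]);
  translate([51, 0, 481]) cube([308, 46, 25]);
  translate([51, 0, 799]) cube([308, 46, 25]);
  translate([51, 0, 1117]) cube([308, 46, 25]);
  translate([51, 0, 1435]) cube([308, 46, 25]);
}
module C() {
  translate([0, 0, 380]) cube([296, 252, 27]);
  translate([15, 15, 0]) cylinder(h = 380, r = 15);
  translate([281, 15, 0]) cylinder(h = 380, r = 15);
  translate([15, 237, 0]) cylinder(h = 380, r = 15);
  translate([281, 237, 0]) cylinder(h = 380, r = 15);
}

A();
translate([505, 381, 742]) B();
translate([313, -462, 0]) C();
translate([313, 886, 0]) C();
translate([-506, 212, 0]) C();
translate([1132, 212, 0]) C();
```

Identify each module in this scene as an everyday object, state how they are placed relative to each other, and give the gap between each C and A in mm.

A is a table. B is a ladder. C is a stool. The ladder is on top of the table. Four stools sit around the table at the −y, +y, −x, +x sides. The gap between each stool and the table is 210 mm.

Each stool's nearest face is 210 mm from the table's bounding box.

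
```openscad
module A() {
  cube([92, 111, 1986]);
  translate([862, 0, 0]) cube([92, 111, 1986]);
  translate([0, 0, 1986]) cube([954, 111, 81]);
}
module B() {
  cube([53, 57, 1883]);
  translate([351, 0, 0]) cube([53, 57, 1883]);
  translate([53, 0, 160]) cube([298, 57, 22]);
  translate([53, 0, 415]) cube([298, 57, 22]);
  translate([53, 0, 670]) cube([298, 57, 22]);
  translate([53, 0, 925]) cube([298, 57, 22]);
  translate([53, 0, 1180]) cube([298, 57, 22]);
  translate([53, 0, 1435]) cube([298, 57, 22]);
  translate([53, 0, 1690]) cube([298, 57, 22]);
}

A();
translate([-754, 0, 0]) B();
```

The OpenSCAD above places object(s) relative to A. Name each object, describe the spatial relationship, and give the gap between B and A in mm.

The ladder's nearest face is 350 mm from the door frame's −x face.

A is a door frame. B is a ladder. The ladder is on the floor beside the door frame on its −x side. The gap between the ladder and the door frame is 350 mm.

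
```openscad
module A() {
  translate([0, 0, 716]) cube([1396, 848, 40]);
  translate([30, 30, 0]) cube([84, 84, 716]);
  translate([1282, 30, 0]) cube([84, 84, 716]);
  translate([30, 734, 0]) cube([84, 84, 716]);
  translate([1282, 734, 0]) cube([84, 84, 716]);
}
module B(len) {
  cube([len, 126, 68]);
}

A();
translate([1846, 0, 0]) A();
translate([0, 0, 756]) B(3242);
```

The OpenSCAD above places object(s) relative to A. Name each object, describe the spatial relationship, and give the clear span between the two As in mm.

Second table starts at x = 1846; first ends at x = 1396; clear span = 1846 − 1396 = 450 mm.

A is a table. B is a beam. A beam spans the tops of two tables. The clear span between the two tables is 450 mm.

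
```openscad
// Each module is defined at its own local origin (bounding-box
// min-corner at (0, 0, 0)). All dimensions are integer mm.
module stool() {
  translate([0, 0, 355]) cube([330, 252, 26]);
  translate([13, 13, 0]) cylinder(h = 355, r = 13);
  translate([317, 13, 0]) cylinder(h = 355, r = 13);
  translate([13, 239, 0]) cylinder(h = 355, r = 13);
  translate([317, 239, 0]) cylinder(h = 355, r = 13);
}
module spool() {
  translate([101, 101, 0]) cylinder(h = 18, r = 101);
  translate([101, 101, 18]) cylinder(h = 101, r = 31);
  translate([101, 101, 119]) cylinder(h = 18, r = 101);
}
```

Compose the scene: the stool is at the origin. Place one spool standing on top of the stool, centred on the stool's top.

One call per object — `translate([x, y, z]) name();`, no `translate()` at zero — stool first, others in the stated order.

stool();
translate([64, 25, 381]) spool();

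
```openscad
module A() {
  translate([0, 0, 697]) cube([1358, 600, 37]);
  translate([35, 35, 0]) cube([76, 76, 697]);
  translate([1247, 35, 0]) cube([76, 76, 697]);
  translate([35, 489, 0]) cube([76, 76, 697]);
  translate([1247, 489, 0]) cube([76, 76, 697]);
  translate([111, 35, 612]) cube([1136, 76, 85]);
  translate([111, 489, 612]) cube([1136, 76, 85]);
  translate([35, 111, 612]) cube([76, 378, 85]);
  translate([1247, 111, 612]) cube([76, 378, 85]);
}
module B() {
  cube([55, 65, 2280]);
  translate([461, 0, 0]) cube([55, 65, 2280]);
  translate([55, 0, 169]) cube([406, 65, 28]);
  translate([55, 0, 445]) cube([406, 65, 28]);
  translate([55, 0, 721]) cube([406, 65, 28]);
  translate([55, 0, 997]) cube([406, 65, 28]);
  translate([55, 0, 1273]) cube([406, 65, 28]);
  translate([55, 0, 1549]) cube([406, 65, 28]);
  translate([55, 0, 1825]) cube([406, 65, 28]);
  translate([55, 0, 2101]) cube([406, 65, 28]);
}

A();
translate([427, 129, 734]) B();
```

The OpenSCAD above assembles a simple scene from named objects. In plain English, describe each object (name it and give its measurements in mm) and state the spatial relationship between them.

A is a table: top 1358 mm (x) × 600 mm (y), 37 mm thick, upper face at z = 734 mm, on four 76×76 mm square legs, each inset 35 mm from the nearest pair of top edges, running from z = 0 to the bottom of the top. Four apron rails, 76 mm thick and 85 mm tall, run between adjacent legs with their top edges flush with the underside of the top and their outer faces flush with the legs' outer faces.

B is a wooden ladder with two side rails of 55×65 mm section and 2280 mm height, set 516 mm apart overall. Between them run 8 rectangular rungs (65 mm deep, 28 mm thick), front faces flush with the rails' −y face. The bottom of the first rung is 169 mm above the floor and each subsequent rung is 276 mm higher than the one below.

The ladder is on top of the table.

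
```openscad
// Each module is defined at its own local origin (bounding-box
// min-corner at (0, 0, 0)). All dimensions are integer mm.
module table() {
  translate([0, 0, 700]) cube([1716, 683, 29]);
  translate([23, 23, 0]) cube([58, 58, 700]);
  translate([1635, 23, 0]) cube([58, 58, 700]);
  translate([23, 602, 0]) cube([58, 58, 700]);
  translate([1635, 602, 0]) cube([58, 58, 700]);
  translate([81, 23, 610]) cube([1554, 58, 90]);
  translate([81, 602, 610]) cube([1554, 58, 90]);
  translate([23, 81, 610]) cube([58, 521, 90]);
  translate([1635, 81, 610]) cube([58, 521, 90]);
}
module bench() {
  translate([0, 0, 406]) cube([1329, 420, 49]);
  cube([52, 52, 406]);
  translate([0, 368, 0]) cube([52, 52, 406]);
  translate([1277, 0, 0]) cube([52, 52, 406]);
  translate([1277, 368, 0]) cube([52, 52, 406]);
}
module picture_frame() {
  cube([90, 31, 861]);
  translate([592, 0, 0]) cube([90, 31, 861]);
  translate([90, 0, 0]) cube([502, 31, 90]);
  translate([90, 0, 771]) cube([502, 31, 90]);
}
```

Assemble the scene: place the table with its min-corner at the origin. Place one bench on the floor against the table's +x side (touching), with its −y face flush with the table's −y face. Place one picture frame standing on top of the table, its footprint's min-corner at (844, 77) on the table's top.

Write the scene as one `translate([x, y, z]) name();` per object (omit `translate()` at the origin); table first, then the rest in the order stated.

table();
translate([1716, 0, 0]) bench();
translate([844, 77, 729]) picture_frame();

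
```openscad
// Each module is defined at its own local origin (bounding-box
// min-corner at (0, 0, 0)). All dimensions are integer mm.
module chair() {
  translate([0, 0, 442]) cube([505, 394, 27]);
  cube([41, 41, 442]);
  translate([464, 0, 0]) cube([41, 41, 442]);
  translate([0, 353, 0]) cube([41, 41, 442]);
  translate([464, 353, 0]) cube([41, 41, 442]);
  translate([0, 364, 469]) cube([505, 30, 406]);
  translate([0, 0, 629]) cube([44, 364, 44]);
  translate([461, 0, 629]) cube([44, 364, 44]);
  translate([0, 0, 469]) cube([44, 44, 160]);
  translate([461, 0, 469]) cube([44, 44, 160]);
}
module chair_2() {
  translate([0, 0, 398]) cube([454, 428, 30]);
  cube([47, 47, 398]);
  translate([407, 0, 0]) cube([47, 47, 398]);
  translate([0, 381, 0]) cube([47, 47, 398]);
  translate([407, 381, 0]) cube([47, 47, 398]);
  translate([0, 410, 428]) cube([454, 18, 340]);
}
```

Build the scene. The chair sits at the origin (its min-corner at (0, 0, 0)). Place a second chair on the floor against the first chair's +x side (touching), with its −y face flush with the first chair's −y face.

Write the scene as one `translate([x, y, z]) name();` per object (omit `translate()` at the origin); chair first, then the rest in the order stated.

chair();
translate([505, 0, 0]) chair_2();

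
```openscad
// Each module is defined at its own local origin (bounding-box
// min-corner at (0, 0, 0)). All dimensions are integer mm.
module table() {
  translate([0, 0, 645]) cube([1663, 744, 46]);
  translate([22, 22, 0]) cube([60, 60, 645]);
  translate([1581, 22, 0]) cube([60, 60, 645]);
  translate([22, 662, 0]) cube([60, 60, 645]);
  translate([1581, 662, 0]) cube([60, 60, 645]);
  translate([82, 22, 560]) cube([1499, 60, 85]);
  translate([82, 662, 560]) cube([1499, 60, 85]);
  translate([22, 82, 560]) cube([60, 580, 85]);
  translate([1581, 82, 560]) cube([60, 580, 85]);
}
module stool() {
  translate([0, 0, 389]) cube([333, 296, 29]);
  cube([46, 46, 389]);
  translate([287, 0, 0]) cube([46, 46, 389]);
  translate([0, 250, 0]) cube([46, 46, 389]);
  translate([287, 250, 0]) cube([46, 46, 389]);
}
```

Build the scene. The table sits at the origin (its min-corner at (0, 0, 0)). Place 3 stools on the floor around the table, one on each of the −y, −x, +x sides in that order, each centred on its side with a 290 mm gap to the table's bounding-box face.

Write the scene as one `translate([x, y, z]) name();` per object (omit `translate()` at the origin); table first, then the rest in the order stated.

table();
translate([665, -586, 0]) stool();
translate([-623, 224, 0]) stool();
translate([1953, 224, 0]) stool();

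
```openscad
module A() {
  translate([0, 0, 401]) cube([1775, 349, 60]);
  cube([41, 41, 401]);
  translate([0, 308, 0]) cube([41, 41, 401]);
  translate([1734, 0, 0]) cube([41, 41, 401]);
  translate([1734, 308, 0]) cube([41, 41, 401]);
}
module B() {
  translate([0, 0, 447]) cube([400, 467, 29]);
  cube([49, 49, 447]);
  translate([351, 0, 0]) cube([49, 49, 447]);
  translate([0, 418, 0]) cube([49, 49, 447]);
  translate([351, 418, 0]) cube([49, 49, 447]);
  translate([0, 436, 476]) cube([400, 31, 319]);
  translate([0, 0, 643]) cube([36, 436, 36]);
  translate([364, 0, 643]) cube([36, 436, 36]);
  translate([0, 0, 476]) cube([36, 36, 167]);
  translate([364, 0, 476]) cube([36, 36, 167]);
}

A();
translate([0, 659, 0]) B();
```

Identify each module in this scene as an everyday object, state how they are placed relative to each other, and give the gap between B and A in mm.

The chair's nearest face is 310 mm from the bench's +y face.

A is a bench. B is a chair. The chair is on the floor beside the bench on its +y side. The gap between the chair and the bench is 310 mm.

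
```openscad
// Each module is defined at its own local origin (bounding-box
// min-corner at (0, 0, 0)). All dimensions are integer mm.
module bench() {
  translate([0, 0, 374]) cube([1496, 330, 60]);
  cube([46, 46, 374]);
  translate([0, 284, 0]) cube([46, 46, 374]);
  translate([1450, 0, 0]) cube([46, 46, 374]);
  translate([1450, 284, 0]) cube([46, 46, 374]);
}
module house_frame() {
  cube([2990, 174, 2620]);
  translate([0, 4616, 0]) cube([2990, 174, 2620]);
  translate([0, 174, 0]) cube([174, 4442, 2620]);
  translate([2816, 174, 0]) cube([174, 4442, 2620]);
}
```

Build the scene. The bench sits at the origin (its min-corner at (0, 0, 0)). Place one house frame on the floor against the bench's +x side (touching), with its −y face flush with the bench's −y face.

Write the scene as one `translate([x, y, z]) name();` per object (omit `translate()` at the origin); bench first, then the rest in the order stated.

bench();
translate([1496, 0, 0]) house_frame();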